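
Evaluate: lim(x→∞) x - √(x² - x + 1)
This is an ∞-∞ indeterminate form.

Combine fractions or rationalize to convert ∞-∞ to 0/0 form:
  lim(x→∞) x - √(x² - x + 1) = 1/2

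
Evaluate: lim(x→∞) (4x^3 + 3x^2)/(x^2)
This is an ∞/∞ indeterminate form.

Apply L'Hôpital's rule: differentiate numerator and denominator separately.
  f(x) = 4·x^3 + 3·x^2   ⇒   f'(x) = 12·x^2 + 6·x
  g(x) = x^2   ⇒   g'(x) = 2·x
  lim(x→∞) f'(x)/g'(x) = lim(x→∞) (12·x^2 + 6·x)/(2·x)
  = ∞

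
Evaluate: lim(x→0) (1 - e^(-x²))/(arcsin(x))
This is a 0/0 indeterminate form.

Apply L'Hôpital's rule: differentiate numerator and denominator separately.
  f(x) = 1 - e^(-x^2)   ⇒   f'(x) = 2·x·e^(-x^2)
  g(x) = asin(x)   ⇒   g'(x) = 1/sqrt(1 - x^2)
  lim(x→0) f'(x)/g'(x) = lim(x→0) (2·x·e^(-x^2))/(1/sqrt(1 - x^2))
  = 0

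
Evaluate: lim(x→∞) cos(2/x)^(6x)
This is an exponential indeterminate form.

For exponential indeterminate forms, take the natural log:
  Let L = lim(x→∞) cos(2/x)^(6x)
  Then ln(L) = lim(x→∞) [exponent × ln(base)]
  Evaluate using L'Hôpital or standard limits, then exponentiate.
  L = 1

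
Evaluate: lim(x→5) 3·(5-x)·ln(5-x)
This is a 0·∞ indeterminate form.

Rewrite 0·∞ as a quotient (0/0 or ∞/∞ form), then apply L'Hôpital's rule:
  lim(x→5) 3·(5-x)·ln(5-x) = 0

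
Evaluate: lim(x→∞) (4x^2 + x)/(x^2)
This is an ∞/∞ indeterminate form.

Apply L'Hôpital's rule: differentiate numerator and denominator separately.
  f(x) = 4·x^2 + x   ⇒   f'(x) = 8·x + 1
  g(x) = x^2   ⇒   g'(x) = 2·x
  lim(x→∞) f'(x)/g'(x) = lim(x→∞) (8·x + 1)/(2·x)
  = 4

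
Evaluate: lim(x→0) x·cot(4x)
This is a 0·∞ indeterminate form.

Rewrite 0·∞ as a quotient (0/0 or ∞/∞ form), then apply L'Hôpital's rule:
  lim(x→0) x·cot(4x) = 1/4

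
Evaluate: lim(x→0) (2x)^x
This is an exponential indeterminate form.

For exponential indeterminate forms, take the natural log:
  Let L = lim(x→0) (2x)^x
  Then ln(L) = lim(x→0) [exponent × ln(base)]
  Evaluate using L'Hôpital or standard limits, then exponentiate.
  L = 1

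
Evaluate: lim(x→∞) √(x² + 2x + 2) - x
This is an ∞-∞ indeterminate form.

Combine fractions or rationalize to convert ∞-∞ to 0/0 form:
  lim(x→∞) √(x² + 2x + 2) - x = 1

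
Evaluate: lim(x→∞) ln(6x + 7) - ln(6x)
This is an ∞-∞ indeterminate form.

Combine fractions or rationalize to convert ∞-∞ to 0/0 form:
  lim(x→∞) ln(6x + 7) - ln(6x) = 0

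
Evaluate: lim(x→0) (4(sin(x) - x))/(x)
This is a 0/0 indeterminate form.

Apply L'Hôpital's rule: differentiate numerator and denominator separately.
  f(x) = -4·x + 4·sin(x)   ⇒   f'(x) = 4·cos(x) - 4
  g(x) = x   ⇒   g'(x) = 1
  lim(x→0) f'(x)/g'(x) = lim(x→0) (4·cos(x) - 4)/(1)
  = 0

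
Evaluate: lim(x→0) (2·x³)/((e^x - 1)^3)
This is a 0/0 indeterminate form.

Apply L'Hôpital's rule: differentiate numerator and denominator separately.
  f(x) = 2·x^3   ⇒   f'(x) = 6·x^2
  g(x) = (e^(x) - 1)^3   ⇒   g'(x) = 3·(e^(x) - 1)^2·e^(x)
  lim(x→0) f'(x)/g'(x) = lim(x→0) (6·x^2)/(3·(e^(x) - 1)^2·e^(x))
  = 2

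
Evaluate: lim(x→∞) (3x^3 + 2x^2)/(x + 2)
This is an ∞/∞ indeterminate form.

Apply L'Hôpital's rule: differentiate numerator and denominator separately.
  f(x) = 3·x^3 + 2·x^2   ⇒   f'(x) = 9·x^2 + 4·x
  g(x) = x + 2   ⇒   g'(x) = 1
  lim(x→∞) f'(x)/g'(x) = lim(x→∞) (9·x^2 + 4·x)/(1)
  = ∞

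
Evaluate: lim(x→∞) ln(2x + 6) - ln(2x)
This is an ∞-∞ indeterminate form.

Combine fractions or rationalize to convert ∞-∞ to 0/0 form:
  lim(x→∞) ln(2x + 6) - ln(2x) = 0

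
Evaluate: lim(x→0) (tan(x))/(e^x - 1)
This is a 0/0 indeterminate form.

Apply L'Hôpital's rule: differentiate numerator and denominator separately.
  f(x) = tan(x)   ⇒   f'(x) = tan(x)^2 + 1
  g(x) = e^(x) - 1   ⇒   g'(x) = e^(x)
  lim(x→0) f'(x)/g'(x) = lim(x→0) (tan(x)^2 + 1)/(e^(x))
  = 1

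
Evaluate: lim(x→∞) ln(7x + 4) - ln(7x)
This is an ∞-∞ indeterminate form.

Combine fractions or rationalize to convert ∞-∞ to 0/0 form:
  lim(x→∞) ln(7x + 4) - ln(7x) = 0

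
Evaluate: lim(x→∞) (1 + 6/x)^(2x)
This is an exponential indeterminate form.

For exponential indeterminate forms, take the natural log:
  Let L = lim(x→∞) (1 + 6/x)^(2x)
  Then ln(L) = lim(x→∞) [exponent × ln(base)]
  Evaluate using L'Hôpital or standard limits, then exponentiate.
  L = e^(12)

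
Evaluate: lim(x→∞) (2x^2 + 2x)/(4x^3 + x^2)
This is an ∞/∞ indeterminate form.

Apply L'Hôpital's rule: differentiate numerator and denominator separately.
  f(x) = 2·x^2 + 2·x   ⇒   f'(x) = 4·x + 2
  g(x) = 4·x^3 + x^2   ⇒   g'(x) = 12·x^2 + 2·x
  lim(x→∞) f'(x)/g'(x) = lim(x→∞) (4·x + 2)/(12·x^2 + 2·x)
  = 0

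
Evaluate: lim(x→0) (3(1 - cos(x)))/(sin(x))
This is a 0/0 indeterminate form.

Apply L'Hôpital's rule: differentiate numerator and denominator separately.
  f(x) = 3 - 3·cos(x)   ⇒   f'(x) = 3·sin(x)
  g(x) = sin(x)   ⇒   g'(x) = cos(x)
  lim(x→0) f'(x)/g'(x) = lim(x→0) (3·sin(x))/(cos(x))
  = 0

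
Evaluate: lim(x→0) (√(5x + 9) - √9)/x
This is a standard limit.

Factor or rationalize the expression:
  lim(x→0) (√(5x + 9) - √9)/x = 5/6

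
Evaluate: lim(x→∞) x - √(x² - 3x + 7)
This is an ∞-∞ indeterminate form.

Combine fractions or rationalize to convert ∞-∞ to 0/0 form:
  lim(x→∞) x - √(x² - 3x + 7) = 3/2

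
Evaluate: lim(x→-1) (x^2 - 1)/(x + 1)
This is a standard limit.

Factor or rationalize the expression:
  lim(x→-1) (x^2 - 1)/(x + 1) = -2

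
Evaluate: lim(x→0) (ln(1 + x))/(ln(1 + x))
This is a 0/0 indeterminate form.

Apply L'Hôpital's rule: differentiate numerator and denominator separately.
  f(x) = ln(x + 1)   ⇒   f'(x) = 1/(x + 1)
  g(x) = ln(x + 1)   ⇒   g'(x) = 1/(x + 1)
  lim(x→0) f'(x)/g'(x) = lim(x→0) (1/(x + 1))/(1/(x + 1))
  = 1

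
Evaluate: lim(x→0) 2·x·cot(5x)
This is a 0·∞ indeterminate form.

Rewrite 0·∞ as a quotient (0/0 or ∞/∞ form), then apply L'Hôpital's rule:
  lim(x→0) 2·x·cot(5x) = 2/5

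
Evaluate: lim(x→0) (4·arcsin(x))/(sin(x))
This is a 0/0 indeterminate form.

Apply L'Hôpital's rule: differentiate numerator and denominator separately.
  f(x) = 4·asin(x)   ⇒   f'(x) = 4/sqrt(1 - x^2)
  g(x) = sin(x)   ⇒   g'(x) = cos(x)
  lim(x→0) f'(x)/g'(x) = lim(x→0) (4/sqrt(1 - x^2))/(cos(x))
  = 4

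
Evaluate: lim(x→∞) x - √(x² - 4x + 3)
This is an ∞-∞ indeterminate form.

Combine fractions or rationalize to convert ∞-∞ to 0/0 form:
  lim(x→∞) x - √(x² - 4x + 3) = 2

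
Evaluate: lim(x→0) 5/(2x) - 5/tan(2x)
This is an ∞-∞ indeterminate form.

Combine fractions or rationalize to convert ∞-∞ to 0/0 form:
  lim(x→0) 5/(2x) - 5/tan(2x) = 0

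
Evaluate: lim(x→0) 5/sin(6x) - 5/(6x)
This is an ∞-∞ indeterminate form.

Combine fractions or rationalize to convert ∞-∞ to 0/0 form:
  lim(x→0) 5/sin(6x) - 5/(6x) = 0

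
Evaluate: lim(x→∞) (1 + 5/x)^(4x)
This is an exponential indeterminate form.

For exponential indeterminate forms, take the natural log:
  Let L = lim(x→∞) (1 + 5/x)^(4x)
  Then ln(L) = lim(x→∞) [exponent × ln(base)]
  Evaluate using L'Hôpital or standard limits, then exponentiate.
  L = e^(20)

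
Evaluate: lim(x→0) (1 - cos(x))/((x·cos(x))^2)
This is a 0/0 indeterminate form.

Apply L'Hôpital's rule: differentiate numerator and denominator separately.
  f(x) = 1 - cos(x)   ⇒   f'(x) = sin(x)
  g(x) = x^2·cos(x)^2   ⇒   g'(x) = -2·x^2·sin(x)·cos(x) + 2·x·cos(x)^2
  lim(x→0) f'(x)/g'(x) = lim(x→0) (sin(x))/(-2·x^2·sin(x)·cos(x) + 2·x·cos(x)^2)
  = 1/2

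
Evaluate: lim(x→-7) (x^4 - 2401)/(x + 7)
This is a standard limit.

Factor or rationalize the expression:
  lim(x→-7) (x^4 - 2401)/(x + 7) = -1372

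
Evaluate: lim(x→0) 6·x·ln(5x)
This is a 0·∞ indeterminate form.

Rewrite 0·∞ as a quotient (0/0 or ∞/∞ form), then apply L'Hôpital's rule:
  lim(x→0) 6·x·ln(5x) = 0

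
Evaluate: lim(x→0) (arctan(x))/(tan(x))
This is a 0/0 indeterminate form.

Apply L'Hôpital's rule: differentiate numerator and denominator separately.
  f(x) = atan(x)   ⇒   f'(x) = 1/(x^2 + 1)
  g(x) = tan(x)   ⇒   g'(x) = tan(x)^2 + 1
  lim(x→0) f'(x)/g'(x) = lim(x→0) (1/(x^2 + 1))/(tan(x)^2 + 1)
  = 1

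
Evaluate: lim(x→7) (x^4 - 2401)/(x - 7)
This is a standard limit.

Factor or rationalize the expression:
  lim(x→7) (x^4 - 2401)/(x - 7) = 1372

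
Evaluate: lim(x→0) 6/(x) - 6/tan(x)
This is an ∞-∞ indeterminate form.

Combine fractions or rationalize to convert ∞-∞ to 0/0 form:
  lim(x→0) 6/(x) - 6/tan(x) = 0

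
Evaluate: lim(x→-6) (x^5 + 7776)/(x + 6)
This is a standard limit.

Factor or rationalize the expression:
  lim(x→-6) (x^5 + 7776)/(x + 6) = 6480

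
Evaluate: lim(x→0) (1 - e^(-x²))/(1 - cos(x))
This is a 0/0 indeterminate form.

Apply L'Hôpital's rule: differentiate numerator and denominator separately.
  f(x) = 1 - e^(-x^2)   ⇒   f'(x) = 2·x·e^(-x^2)
  g(x) = 1 - cos(x)   ⇒   g'(x) = sin(x)
  lim(x→0) f'(x)/g'(x) = lim(x→0) (2·x·e^(-x^2))/(sin(x))
  = 2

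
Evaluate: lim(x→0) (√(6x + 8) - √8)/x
This is a standard limit.

Factor or rationalize the expression:
  lim(x→0) (√(6x + 8) - √8)/x = 3·sqrt(2)/4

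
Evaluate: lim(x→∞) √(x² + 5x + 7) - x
This is an ∞-∞ indeterminate form.

Combine fractions or rationalize to convert ∞-∞ to 0/0 form:
  lim(x→∞) √(x² + 5x + 7) - x = 5/2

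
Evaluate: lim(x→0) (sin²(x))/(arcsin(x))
This is a 0/0 indeterminate form.

Apply L'Hôpital's rule: differentiate numerator and denominator separately.
  f(x) = sin(x)^2   ⇒   f'(x) = 2·sin(x)·cos(x)
  g(x) = asin(x)   ⇒   g'(x) = 1/sqrt(1 - x^2)
  lim(x→0) f'(x)/g'(x) = lim(x→0) (2·sin(x)·cos(x))/(1/sqrt(1 - x^2))
  = 0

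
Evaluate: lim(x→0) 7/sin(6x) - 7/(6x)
This is an ∞-∞ indeterminate form.

Combine fractions or rationalize to convert ∞-∞ to 0/0 form:
  lim(x→0) 7/sin(6x) - 7/(6x) = 0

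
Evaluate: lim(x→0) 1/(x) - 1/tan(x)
This is an ∞-∞ indeterminate form.

Combine fractions or rationalize to convert ∞-∞ to 0/0 form:
  lim(x→0) 1/(x) - 1/tan(x) = 0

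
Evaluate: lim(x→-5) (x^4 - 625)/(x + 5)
This is a standard limit.

Factor or rationalize the expression:
  lim(x→-5) (x^4 - 625)/(x + 5) = -500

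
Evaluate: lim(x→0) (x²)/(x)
This is a 0/0 indeterminate form.

Apply L'Hôpital's rule: differentiate numerator and denominator separately.
  f(x) = x^2   ⇒   f'(x) = 2·x
  g(x) = x   ⇒   g'(x) = 1
  lim(x→0) f'(x)/g'(x) = lim(x→0) (2·x)/(1)
  = 0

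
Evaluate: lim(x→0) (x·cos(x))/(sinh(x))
This is a 0/0 indeterminate form.

Apply L'Hôpital's rule: differentiate numerator and denominator separately.
  f(x) = x·cos(x)   ⇒   f'(x) = -x·sin(x) + cos(x)
  g(x) = sinh(x)   ⇒   g'(x) = cosh(x)
  lim(x→0) f'(x)/g'(x) = lim(x→0) (-x·sin(x) + cos(x))/(cosh(x))
  = 1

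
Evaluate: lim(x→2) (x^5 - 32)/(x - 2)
This is a standard limit.

Factor or rationalize the expression:
  lim(x→2) (x^5 - 32)/(x - 2) = 80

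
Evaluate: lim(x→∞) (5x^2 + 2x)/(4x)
This is an ∞/∞ indeterminate form.

Apply L'Hôpital's rule: differentiate numerator and denominator separately.
  f(x) = 5·x^2 + 2·x   ⇒   f'(x) = 10·x + 2
  g(x) = 4·x   ⇒   g'(x) = 4
  lim(x→∞) f'(x)/g'(x) = lim(x→∞) (10·x + 2)/(4)
  = ∞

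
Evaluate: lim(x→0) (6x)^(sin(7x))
This is an exponential indeterminate form.

For exponential indeterminate forms, take the natural log:
  Let L = lim(x→0) (6x)^(sin(7x))
  Then ln(L) = lim(x→0) [exponent × ln(base)]
  Evaluate using L'Hôpital or standard limits, then exponentiate.
  L = 1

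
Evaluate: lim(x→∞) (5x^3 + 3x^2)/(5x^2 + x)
This is an ∞/∞ indeterminate form.

Apply L'Hôpital's rule: differentiate numerator and denominator separately.
  f(x) = 5·x^3 + 3·x^2   ⇒   f'(x) = 15·x^2 + 6·x
  g(x) = 5·x^2 + x   ⇒   g'(x) = 10·x + 1
  lim(x→∞) f'(x)/g'(x) = lim(x→∞) (15·x^2 + 6·x)/(10·x + 1)
  = ∞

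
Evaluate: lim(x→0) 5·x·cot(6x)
This is a 0·∞ indeterminate form.

Rewrite 0·∞ as a quotient (0/0 or ∞/∞ form), then apply L'Hôpital's rule:
  lim(x→0) 5·x·cot(6x) = 5/6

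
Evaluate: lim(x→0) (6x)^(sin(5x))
This is an exponential indeterminate form.

For exponential indeterminate forms, take the natural log:
  Let L = lim(x→0) (6x)^(sin(5x))
  Then ln(L) = lim(x→0) [exponent × ln(base)]
  Evaluate using L'Hôpital or standard limits, then exponentiate.
  L = 1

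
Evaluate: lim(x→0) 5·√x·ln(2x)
This is a 0·∞ indeterminate form.

Rewrite 0·∞ as a quotient (0/0 or ∞/∞ form), then apply L'Hôpital's rule:
  lim(x→0) 5·√x·ln(2x) = 0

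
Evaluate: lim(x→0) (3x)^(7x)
This is an exponential indeterminate form.

For exponential indeterminate forms, take the natural log:
  Let L = lim(x→0) (3x)^(7x)
  Then ln(L) = lim(x→0) [exponent × ln(base)]
  Evaluate using L'Hôpital or standard limits, then exponentiate.
  L = 1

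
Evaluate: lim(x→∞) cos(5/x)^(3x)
This is an exponential indeterminate form.

For exponential indeterminate forms, take the natural log:
  Let L = lim(x→∞) cos(5/x)^(3x)
  Then ln(L) = lim(x→∞) [exponent × ln(base)]
  Evaluate using L'Hôpital or standard limits, then exponentiate.
  L = 1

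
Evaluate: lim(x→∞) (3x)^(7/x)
This is an exponential indeterminate form.

For exponential indeterminate forms, take the natural log:
  Let L = lim(x→∞) (3x)^(7/x)
  Then ln(L) = lim(x→∞) [exponent × ln(base)]
  Evaluate using L'Hôpital or standard limits, then exponentiate.
  L = 1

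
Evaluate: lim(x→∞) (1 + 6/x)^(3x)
This is an exponential indeterminate form.

For exponential indeterminate forms, take the natural log:
  Let L = lim(x→∞) (1 + 6/x)^(3x)
  Then ln(L) = lim(x→∞) [exponent × ln(base)]
  Evaluate using L'Hôpital or standard limits, then exponentiate.
  L = e^(18)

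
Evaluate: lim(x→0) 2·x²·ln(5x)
This is a 0·∞ indeterminate form.

Rewrite 0·∞ as a quotient (0/0 or ∞/∞ form), then apply L'Hôpital's rule:
  lim(x→0) 2·x²·ln(5x) = 0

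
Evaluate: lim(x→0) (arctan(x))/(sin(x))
This is a 0/0 indeterminate form.

Apply L'Hôpital's rule: differentiate numerator and denominator separately.
  f(x) = atan(x)   ⇒   f'(x) = 1/(x^2 + 1)
  g(x) = sin(x)   ⇒   g'(x) = cos(x)
  lim(x→0) f'(x)/g'(x) = lim(x→0) (1/(x^2 + 1))/(cos(x))
  = 1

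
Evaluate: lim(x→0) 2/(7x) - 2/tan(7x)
This is an ∞-∞ indeterminate form.

Combine fractions or rationalize to convert ∞-∞ to 0/0 form:
  lim(x→0) 2/(7x) - 2/tan(7x) = 0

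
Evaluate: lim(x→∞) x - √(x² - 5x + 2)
This is an ∞-∞ indeterminate form.

Combine fractions or rationalize to convert ∞-∞ to 0/0 form:
  lim(x→∞) x - √(x² - 5x + 2) = 5/2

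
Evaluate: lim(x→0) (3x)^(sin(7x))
This is an exponential indeterminate form.

For exponential indeterminate forms, take the natural log:
  Let L = lim(x→0) (3x)^(sin(7x))
  Then ln(L) = lim(x→0) [exponent × ln(base)]
  Evaluate using L'Hôpital or standard limits, then exponentiate.
  L = 1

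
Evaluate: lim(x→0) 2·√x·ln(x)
This is a 0·∞ indeterminate form.

Rewrite 0·∞ as a quotient (0/0 or ∞/∞ form), then apply L'Hôpital's rule:
  lim(x→0) 2·√x·ln(x) = 0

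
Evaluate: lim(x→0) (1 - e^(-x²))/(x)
This is a 0/0 indeterminate form.

Apply L'Hôpital's rule: differentiate numerator and denominator separately.
  f(x) = 1 - e^(-x^2)   ⇒   f'(x) = 2·x·e^(-x^2)
  g(x) = x   ⇒   g'(x) = 1
  lim(x→0) f'(x)/g'(x) = lim(x→0) (2·x·e^(-x^2))/(1)
  = 0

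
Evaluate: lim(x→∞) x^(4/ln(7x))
This is an exponential indeterminate form.

For exponential indeterminate forms, take the natural log:
  Let L = lim(x→∞) x^(4/ln(7x))
  Then ln(L) = lim(x→∞) [exponent × ln(base)]
  Evaluate using L'Hôpital or standard limits, then exponentiate.
  L = e^(4)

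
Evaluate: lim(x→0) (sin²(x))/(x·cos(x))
This is a 0/0 indeterminate form.

Apply L'Hôpital's rule: differentiate numerator and denominator separately.
  f(x) = sin(x)^2   ⇒   f'(x) = 2·sin(x)·cos(x)
  g(x) = x·cos(x)   ⇒   g'(x) = -x·sin(x) + cos(x)
  lim(x→0) f'(x)/g'(x) = lim(x→0) (2·sin(x)·cos(x))/(-x·sin(x) + cos(x))
  = 0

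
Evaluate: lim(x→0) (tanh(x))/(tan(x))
This is a 0/0 indeterminate form.

Apply L'Hôpital's rule: differentiate numerator and denominator separately.
  f(x) = tanh(x)   ⇒   f'(x) = 1 - tanh(x)^2
  g(x) = tan(x)   ⇒   g'(x) = tan(x)^2 + 1
  lim(x→0) f'(x)/g'(x) = lim(x→0) (1 - tanh(x)^2)/(tan(x)^2 + 1)
  = 1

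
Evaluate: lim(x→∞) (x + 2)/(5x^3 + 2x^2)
This is an ∞/∞ indeterminate form.

Apply L'Hôpital's rule: differentiate numerator and denominator separately.
  f(x) = x + 2   ⇒   f'(x) = 1
  g(x) = 5·x^3 + 2·x^2   ⇒   g'(x) = 15·x^2 + 4·x
  lim(x→∞) f'(x)/g'(x) = lim(x→∞) (1)/(15·x^2 + 4·x)
  = 0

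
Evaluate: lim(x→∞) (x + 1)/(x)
This is an ∞/∞ indeterminate form.

Apply L'Hôpital's rule: differentiate numerator and denominator separately.
  f(x) = x + 1   ⇒   f'(x) = 1
  g(x) = x   ⇒   g'(x) = 1
  lim(x→∞) f'(x)/g'(x) = lim(x→∞) (1)/(1)
  = 1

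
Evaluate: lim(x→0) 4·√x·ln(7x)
This is a 0·∞ indeterminate form.

Rewrite 0·∞ as a quotient (0/0 or ∞/∞ form), then apply L'Hôpital's rule:
  lim(x→0) 4·√x·ln(7x) = 0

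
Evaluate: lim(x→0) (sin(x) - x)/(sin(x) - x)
This is a 0/0 indeterminate form.

Apply L'Hôpital's rule: differentiate numerator and denominator separately.
  f(x) = -x + sin(x)   ⇒   f'(x) = cos(x) - 1
  g(x) = -x + sin(x)   ⇒   g'(x) = cos(x) - 1
  lim(x→0) f'(x)/g'(x) = lim(x→0) (cos(x) - 1)/(cos(x) - 1)
  = 1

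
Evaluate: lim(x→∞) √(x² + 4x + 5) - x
This is an ∞-∞ indeterminate form.

Combine fractions or rationalize to convert ∞-∞ to 0/0 form:
  lim(x→∞) √(x² + 4x + 5) - x = 2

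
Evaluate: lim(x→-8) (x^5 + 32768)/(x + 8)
This is a standard limit.

Factor or rationalize the expression:
  lim(x→-8) (x^5 + 32768)/(x + 8) = 20480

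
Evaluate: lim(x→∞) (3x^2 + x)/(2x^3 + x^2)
This is an ∞/∞ indeterminate form.

Apply L'Hôpital's rule: differentiate numerator and denominator separately.
  f(x) = 3·x^2 + x   ⇒   f'(x) = 6·x + 1
  g(x) = 2·x^3 + x^2   ⇒   g'(x) = 6·x^2 + 2·x
  lim(x→∞) f'(x)/g'(x) = lim(x→∞) (6·x + 1)/(6·x^2 + 2·x)
  = 0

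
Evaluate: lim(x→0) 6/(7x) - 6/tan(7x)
This is an ∞-∞ indeterminate form.

Combine fractions or rationalize to convert ∞-∞ to 0/0 form:
  lim(x→0) 6/(7x) - 6/tan(7x) = 0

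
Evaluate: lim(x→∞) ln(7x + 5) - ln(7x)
This is an ∞-∞ indeterminate form.

Combine fractions or rationalize to convert ∞-∞ to 0/0 form:
  lim(x→∞) ln(7x + 5) - ln(7x) = 0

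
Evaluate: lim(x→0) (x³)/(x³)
This is a 0/0 indeterminate form.

Apply L'Hôpital's rule: differentiate numerator and denominator separately.
  f(x) = x^3   ⇒   f'(x) = 3·x^2
  g(x) = x^3   ⇒   g'(x) = 3·x^2
  lim(x→0) f'(x)/g'(x) = lim(x→0) (3·x^2)/(3·x^2)
  = 1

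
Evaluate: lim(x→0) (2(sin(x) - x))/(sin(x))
This is a 0/0 indeterminate form.

Apply L'Hôpital's rule: differentiate numerator and denominator separately.
  f(x) = -2·x + 2·sin(x)   ⇒   f'(x) = 2·cos(x) - 2
  g(x) = sin(x)   ⇒   g'(x) = cos(x)
  lim(x→0) f'(x)/g'(x) = lim(x→0) (2·cos(x) - 2)/(cos(x))
  = 0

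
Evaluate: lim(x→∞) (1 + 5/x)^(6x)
This is an exponential indeterminate form.

For exponential indeterminate forms, take the natural log:
  Let L = lim(x→∞) (1 + 5/x)^(6x)
  Then ln(L) = lim(x→∞) [exponent × ln(base)]
  Evaluate using L'Hôpital or standard limits, then exponentiate.
  L = e^(30)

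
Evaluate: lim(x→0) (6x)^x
This is an exponential indeterminate form.

For exponential indeterminate forms, take the natural log:
  Let L = lim(x→0) (6x)^x
  Then ln(L) = lim(x→0) [exponent × ln(base)]
  Evaluate using L'Hôpital or standard limits, then exponentiate.
  L = 1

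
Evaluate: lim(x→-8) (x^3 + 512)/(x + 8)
This is a standard limit.

Factor or rationalize the expression:
  lim(x→-8) (x^3 + 512)/(x + 8) = 192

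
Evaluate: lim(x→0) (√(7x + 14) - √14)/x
This is a standard limit.

Factor or rationalize the expression:
  lim(x→0) (√(7x + 14) - √14)/x = sqrt(14)/4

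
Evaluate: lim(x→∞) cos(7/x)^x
This is an exponential indeterminate form.

For exponential indeterminate forms, take the natural log:
  Let L = lim(x→∞) cos(7/x)^x
  Then ln(L) = lim(x→∞) [exponent × ln(base)]
  Evaluate using L'Hôpital or standard limits, then exponentiate.
  L = 1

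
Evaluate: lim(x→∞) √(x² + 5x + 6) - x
This is an ∞-∞ indeterminate form.

Combine fractions or rationalize to convert ∞-∞ to 0/0 form:
  lim(x→∞) √(x² + 5x + 6) - x = 5/2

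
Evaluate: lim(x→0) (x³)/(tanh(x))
This is a 0/0 indeterminate form.

Apply L'Hôpital's rule: differentiate numerator and denominator separately.
  f(x) = x^3   ⇒   f'(x) = 3·x^2
  g(x) = tanh(x)   ⇒   g'(x) = 1 - tanh(x)^2
  lim(x→0) f'(x)/g'(x) = lim(x→0) (3·x^2)/(1 - tanh(x)^2)
  = 0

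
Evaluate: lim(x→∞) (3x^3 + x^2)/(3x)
This is an ∞/∞ indeterminate form.

Apply L'Hôpital's rule: differentiate numerator and denominator separately.
  f(x) = 3·x^3 + x^2   ⇒   f'(x) = 9·x^2 + 2·x
  g(x) = 3·x   ⇒   g'(x) = 3
  lim(x→∞) f'(x)/g'(x) = lim(x→∞) (9·x^2 + 2·x)/(3)
  = ∞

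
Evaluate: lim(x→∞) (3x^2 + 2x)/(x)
This is an ∞/∞ indeterminate form.

Apply L'Hôpital's rule: differentiate numerator and denominator separately.
  f(x) = 3·x^2 + 2·x   ⇒   f'(x) = 6·x + 2
  g(x) = x   ⇒   g'(x) = 1
  lim(x→∞) f'(x)/g'(x) = lim(x→∞) (6·x + 2)/(1)
  = ∞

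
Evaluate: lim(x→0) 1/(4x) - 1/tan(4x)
This is an ∞-∞ indeterminate form.

Combine fractions or rationalize to convert ∞-∞ to 0/0 form:
  lim(x→0) 1/(4x) - 1/tan(4x) = 0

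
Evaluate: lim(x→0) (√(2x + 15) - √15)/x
This is a standard limit.

Factor or rationalize the expression:
  lim(x→0) (√(2x + 15) - √15)/x = sqrt(15)/15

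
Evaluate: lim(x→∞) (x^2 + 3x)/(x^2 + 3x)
This is an ∞/∞ indeterminate form.

Apply L'Hôpital's rule: differentiate numerator and denominator separately.
  f(x) = x^2 + 3·x   ⇒   f'(x) = 2·x + 3
  g(x) = x^2 + 3·x   ⇒   g'(x) = 2·x + 3
  lim(x→∞) f'(x)/g'(x) = lim(x→∞) (2·x + 3)/(2·x + 3)
  = 1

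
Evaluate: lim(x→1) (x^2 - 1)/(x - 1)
This is a standard limit.

Factor or rationalize the expression:
  lim(x→1) (x^2 - 1)/(x - 1) = 2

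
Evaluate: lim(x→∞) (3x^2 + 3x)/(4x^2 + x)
This is an ∞/∞ indeterminate form.

Apply L'Hôpital's rule: differentiate numerator and denominator separately.
  f(x) = 3·x^2 + 3·x   ⇒   f'(x) = 6·x + 3
  g(x) = 4·x^2 + x   ⇒   g'(x) = 8·x + 1
  lim(x→∞) f'(x)/g'(x) = lim(x→∞) (6·x + 3)/(8·x + 1)
  = 3/4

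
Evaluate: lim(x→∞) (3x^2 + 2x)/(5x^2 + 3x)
This is an ∞/∞ indeterminate form.

Apply L'Hôpital's rule: differentiate numerator and denominator separately.
  f(x) = 3·x^2 + 2·x   ⇒   f'(x) = 6·x + 2
  g(x) = 5·x^2 + 3·x   ⇒   g'(x) = 10·x + 3
  lim(x→∞) f'(x)/g'(x) = lim(x→∞) (6·x + 2)/(10·x + 3)
  = 3/5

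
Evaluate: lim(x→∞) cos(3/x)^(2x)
This is an exponential indeterminate form.

For exponential indeterminate forms, take the natural log:
  Let L = lim(x→∞) cos(3/x)^(2x)
  Then ln(L) = lim(x→∞) [exponent × ln(base)]
  Evaluate using L'Hôpital or standard limits, then exponentiate.
  L = 1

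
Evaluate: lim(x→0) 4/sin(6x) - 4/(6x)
This is an ∞-∞ indeterminate form.

Combine fractions or rationalize to convert ∞-∞ to 0/0 form:
  lim(x→0) 4/sin(6x) - 4/(6x) = 0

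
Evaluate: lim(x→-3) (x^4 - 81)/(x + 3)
This is a standard limit.

Factor or rationalize the expression:
  lim(x→-3) (x^4 - 81)/(x + 3) = -108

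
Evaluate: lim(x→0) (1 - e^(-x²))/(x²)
This is a 0/0 indeterminate form.

Apply L'Hôpital's rule: differentiate numerator and denominator separately.
  f(x) = 1 - e^(-x^2)   ⇒   f'(x) = 2·x·e^(-x^2)
  g(x) = x^2   ⇒   g'(x) = 2·x
  lim(x→0) f'(x)/g'(x) = lim(x→0) (2·x·e^(-x^2))/(2·x)
  = 1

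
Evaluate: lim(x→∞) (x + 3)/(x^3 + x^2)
This is an ∞/∞ indeterminate form.

Apply L'Hôpital's rule: differentiate numerator and denominator separately.
  f(x) = x + 3   ⇒   f'(x) = 1
  g(x) = x^3 + x^2   ⇒   g'(x) = 3·x^2 + 2·x
  lim(x→∞) f'(x)/g'(x) = lim(x→∞) (1)/(3·x^2 + 2·x)
  = 0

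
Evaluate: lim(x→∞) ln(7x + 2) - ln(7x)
This is an ∞-∞ indeterminate form.

Combine fractions or rationalize to convert ∞-∞ to 0/0 form:
  lim(x→∞) ln(7x + 2) - ln(7x) = 0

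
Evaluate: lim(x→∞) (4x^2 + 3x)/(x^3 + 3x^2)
This is an ∞/∞ indeterminate form.

Apply L'Hôpital's rule: differentiate numerator and denominator separately.
  f(x) = 4·x^2 + 3·x   ⇒   f'(x) = 8·x + 3
  g(x) = x^3 + 3·x^2   ⇒   g'(x) = 3·x^2 + 6·x
  lim(x→∞) f'(x)/g'(x) = lim(x→∞) (8·x + 3)/(3·x^2 + 6·x)
  = 0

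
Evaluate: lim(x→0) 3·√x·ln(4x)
This is a 0·∞ indeterminate form.

Rewrite 0·∞ as a quotient (0/0 or ∞/∞ form), then apply L'Hôpital's rule:
  lim(x→0) 3·√x·ln(4x) = 0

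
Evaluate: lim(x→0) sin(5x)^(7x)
This is an exponential indeterminate form.

For exponential indeterminate forms, take the natural log:
  Let L = lim(x→0) sin(5x)^(7x)
  Then ln(L) = lim(x→0) [exponent × ln(base)]
  Evaluate using L'Hôpital or standard limits, then exponentiate.
  L = 1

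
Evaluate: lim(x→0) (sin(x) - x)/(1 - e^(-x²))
This is a 0/0 indeterminate form.

Apply L'Hôpital's rule: differentiate numerator and denominator separately.
  f(x) = -x + sin(x)   ⇒   f'(x) = cos(x) - 1
  g(x) = 1 - e^(-x^2)   ⇒   g'(x) = 2·x·e^(-x^2)
  lim(x→0) f'(x)/g'(x) = lim(x→0) (cos(x) - 1)/(2·x·e^(-x^2))
  = 0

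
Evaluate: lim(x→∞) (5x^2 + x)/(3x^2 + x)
This is an ∞/∞ indeterminate form.

Apply L'Hôpital's rule: differentiate numerator and denominator separately.
  f(x) = 5·x^2 + x   ⇒   f'(x) = 10·x + 1
  g(x) = 3·x^2 + x   ⇒   g'(x) = 6·x + 1
  lim(x→∞) f'(x)/g'(x) = lim(x→∞) (10·x + 1)/(6·x + 1)
  = 5/3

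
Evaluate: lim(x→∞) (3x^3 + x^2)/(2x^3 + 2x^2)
This is an ∞/∞ indeterminate form.

Apply L'Hôpital's rule: differentiate numerator and denominator separately.
  f(x) = 3·x^3 + x^2   ⇒   f'(x) = 9·x^2 + 2·x
  g(x) = 2·x^3 + 2·x^2   ⇒   g'(x) = 6·x^2 + 4·x
  lim(x→∞) f'(x)/g'(x) = lim(x→∞) (9·x^2 + 2·x)/(6·x^2 + 4·x)
  = 3/2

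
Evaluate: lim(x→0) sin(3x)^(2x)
This is an exponential indeterminate form.

For exponential indeterminate forms, take the natural log:
  Let L = lim(x→0) sin(3x)^(2x)
  Then ln(L) = lim(x→0) [exponent × ln(base)]
  Evaluate using L'Hôpital or standard limits, then exponentiate.
  L = 1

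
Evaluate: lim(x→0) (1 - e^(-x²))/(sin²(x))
This is a 0/0 indeterminate form.

Apply L'Hôpital's rule: differentiate numerator and denominator separately.
  f(x) = 1 - e^(-x^2)   ⇒   f'(x) = 2·x·e^(-x^2)
  g(x) = sin(x)^2   ⇒   g'(x) = 2·sin(x)·cos(x)
  lim(x→0) f'(x)/g'(x) = lim(x→0) (2·x·e^(-x^2))/(2·sin(x)·cos(x))
  = 1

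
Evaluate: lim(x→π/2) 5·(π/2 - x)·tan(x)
This is a 0·∞ indeterminate form.

Rewrite 0·∞ as a quotient (0/0 or ∞/∞ form), then apply L'Hôpital's rule:
  lim(x→π/2) 5·(π/2 - x)·tan(x) = 5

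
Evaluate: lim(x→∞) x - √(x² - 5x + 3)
This is an ∞-∞ indeterminate form.

Combine fractions or rationalize to convert ∞-∞ to 0/0 form:
  lim(x→∞) x - √(x² - 5x + 3) = 5/2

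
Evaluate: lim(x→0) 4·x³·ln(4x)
This is a 0·∞ indeterminate form.

Rewrite 0·∞ as a quotient (0/0 or ∞/∞ form), then apply L'Hôpital's rule:
  lim(x→0) 4·x³·ln(4x) = 0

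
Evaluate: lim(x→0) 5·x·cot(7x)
This is a 0·∞ indeterminate form.

Rewrite 0·∞ as a quotient (0/0 or ∞/∞ form), then apply L'Hôpital's rule:
  lim(x→0) 5·x·cot(7x) = 5/7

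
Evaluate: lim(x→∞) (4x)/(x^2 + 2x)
This is an ∞/∞ indeterminate form.

Apply L'Hôpital's rule: differentiate numerator and denominator separately.
  f(x) = 4·x   ⇒   f'(x) = 4
  g(x) = x^2 + 2·x   ⇒   g'(x) = 2·x + 2
  lim(x→∞) f'(x)/g'(x) = lim(x→∞) (4)/(2·x + 2)
  = 0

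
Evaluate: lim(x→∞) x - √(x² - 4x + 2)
This is an ∞-∞ indeterminate form.

Combine fractions or rationalize to convert ∞-∞ to 0/0 form:
  lim(x→∞) x - √(x² - 4x + 2) = 2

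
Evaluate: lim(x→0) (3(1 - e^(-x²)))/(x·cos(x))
This is a 0/0 indeterminate form.

Apply L'Hôpital's rule: differentiate numerator and denominator separately.
  f(x) = 3 - 3·e^(-x^2)   ⇒   f'(x) = 6·x·e^(-x^2)
  g(x) = x·cos(x)   ⇒   g'(x) = -x·sin(x) + cos(x)
  lim(x→0) f'(x)/g'(x) = lim(x→0) (6·x·e^(-x^2))/(-x·sin(x) + cos(x))
  = 0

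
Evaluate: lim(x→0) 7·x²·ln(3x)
This is a 0·∞ indeterminate form.

Rewrite 0·∞ as a quotient (0/0 or ∞/∞ form), then apply L'Hôpital's rule:
  lim(x→0) 7·x²·ln(3x) = 0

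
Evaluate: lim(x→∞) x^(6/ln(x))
This is an exponential indeterminate form.

For exponential indeterminate forms, take the natural log:
  Let L = lim(x→∞) x^(6/ln(x))
  Then ln(L) = lim(x→∞) [exponent × ln(base)]
  Evaluate using L'Hôpital or standard limits, then exponentiate.
  L = e^(6)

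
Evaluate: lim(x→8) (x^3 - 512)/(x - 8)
This is a standard limit.

Factor or rationalize the expression:
  lim(x→8) (x^3 - 512)/(x - 8) = 192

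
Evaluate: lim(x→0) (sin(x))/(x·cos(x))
This is a 0/0 indeterminate form.

Apply L'Hôpital's rule: differentiate numerator and denominator separately.
  f(x) = sin(x)   ⇒   f'(x) = cos(x)
  g(x) = x·cos(x)   ⇒   g'(x) = -x·sin(x) + cos(x)
  lim(x→0) f'(x)/g'(x) = lim(x→0) (cos(x))/(-x·sin(x) + cos(x))
  = 1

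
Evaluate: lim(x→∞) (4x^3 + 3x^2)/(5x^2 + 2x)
This is an ∞/∞ indeterminate form.

Apply L'Hôpital's rule: differentiate numerator and denominator separately.
  f(x) = 4·x^3 + 3·x^2   ⇒   f'(x) = 12·x^2 + 6·x
  g(x) = 5·x^2 + 2·x   ⇒   g'(x) = 10·x + 2
  lim(x→∞) f'(x)/g'(x) = lim(x→∞) (12·x^2 + 6·x)/(10·x + 2)
  = ∞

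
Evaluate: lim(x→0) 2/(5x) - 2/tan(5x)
This is an ∞-∞ indeterminate form.

Combine fractions or rationalize to convert ∞-∞ to 0/0 form:
  lim(x→0) 2/(5x) - 2/tan(5x) = 0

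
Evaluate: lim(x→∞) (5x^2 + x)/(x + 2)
This is an ∞/∞ indeterminate form.

Apply L'Hôpital's rule: differentiate numerator and denominator separately.
  f(x) = 5·x^2 + x   ⇒   f'(x) = 10·x + 1
  g(x) = x + 2   ⇒   g'(x) = 1
  lim(x→∞) f'(x)/g'(x) = lim(x→∞) (10·x + 1)/(1)
  = ∞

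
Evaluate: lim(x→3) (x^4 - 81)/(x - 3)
This is a standard limit.

Factor or rationalize the expression:
  lim(x→3) (x^4 - 81)/(x - 3) = 108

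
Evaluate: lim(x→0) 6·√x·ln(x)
This is a 0·∞ indeterminate form.

Rewrite 0·∞ as a quotient (0/0 or ∞/∞ form), then apply L'Hôpital's rule:
  lim(x→0) 6·√x·ln(x) = 0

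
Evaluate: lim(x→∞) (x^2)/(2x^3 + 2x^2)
This is an ∞/∞ indeterminate form.

Apply L'Hôpital's rule: differentiate numerator and denominator separately.
  f(x) = x^2   ⇒   f'(x) = 2·x
  g(x) = 2·x^3 + 2·x^2   ⇒   g'(x) = 6·x^2 + 4·x
  lim(x→∞) f'(x)/g'(x) = lim(x→∞) (2·x)/(6·x^2 + 4·x)
  = 0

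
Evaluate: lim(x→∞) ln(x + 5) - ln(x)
This is an ∞-∞ indeterminate form.

Combine fractions or rationalize to convert ∞-∞ to 0/0 form:
  lim(x→∞) ln(x + 5) - ln(x) = 0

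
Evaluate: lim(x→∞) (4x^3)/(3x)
This is an ∞/∞ indeterminate form.

Apply L'Hôpital's rule: differentiate numerator and denominator separately.
  f(x) = 4·x^3   ⇒   f'(x) = 12·x^2
  g(x) = 3·x   ⇒   g'(x) = 3
  lim(x→∞) f'(x)/g'(x) = lim(x→∞) (12·x^2)/(3)
  = ∞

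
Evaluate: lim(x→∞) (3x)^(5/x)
This is an exponential indeterminate form.

For exponential indeterminate forms, take the natural log:
  Let L = lim(x→∞) (3x)^(5/x)
  Then ln(L) = lim(x→∞) [exponent × ln(base)]
  Evaluate using L'Hôpital or standard limits, then exponentiate.
  L = 1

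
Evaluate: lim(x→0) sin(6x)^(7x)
This is an exponential indeterminate form.

For exponential indeterminate forms, take the natural log:
  Let L = lim(x→0) sin(6x)^(7x)
  Then ln(L) = lim(x→0) [exponent × ln(base)]
  Evaluate using L'Hôpital or standard limits, then exponentiate.
  L = 1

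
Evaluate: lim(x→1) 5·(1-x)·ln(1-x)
This is a 0·∞ indeterminate form.

Rewrite 0·∞ as a quotient (0/0 or ∞/∞ form), then apply L'Hôpital's rule:
  lim(x→1) 5·(1-x)·ln(1-x) = 0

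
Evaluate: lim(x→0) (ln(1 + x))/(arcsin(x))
This is a 0/0 indeterminate form.

Apply L'Hôpital's rule: differentiate numerator and denominator separately.
  f(x) = ln(x + 1)   ⇒   f'(x) = 1/(x + 1)
  g(x) = asin(x)   ⇒   g'(x) = 1/sqrt(1 - x^2)
  lim(x→0) f'(x)/g'(x) = lim(x→0) (1/(x + 1))/(1/sqrt(1 - x^2))
  = 1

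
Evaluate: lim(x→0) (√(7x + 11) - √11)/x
This is a standard limit.

Factor or rationalize the expression:
  lim(x→0) (√(7x + 11) - √11)/x = 7·sqrt(11)/22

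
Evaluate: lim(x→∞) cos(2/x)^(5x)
This is an exponential indeterminate form.

For exponential indeterminate forms, take the natural log:
  Let L = lim(x→∞) cos(2/x)^(5x)
  Then ln(L) = lim(x→∞) [exponent × ln(base)]
  Evaluate using L'Hôpital or standard limits, then exponentiate.
  L = 1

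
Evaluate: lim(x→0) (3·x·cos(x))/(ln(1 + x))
This is a 0/0 indeterminate form.

Apply L'Hôpital's rule: differentiate numerator and denominator separately.
  f(x) = 3·x·cos(x)   ⇒   f'(x) = -3·x·sin(x) + 3·cos(x)
  g(x) = ln(x + 1)   ⇒   g'(x) = 1/(x + 1)
  lim(x→0) f'(x)/g'(x) = lim(x→0) (-3·x·sin(x) + 3·cos(x))/(1/(x + 1))
  = 3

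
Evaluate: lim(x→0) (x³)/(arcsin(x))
This is a 0/0 indeterminate form.

Apply L'Hôpital's rule: differentiate numerator and denominator separately.
  f(x) = x^3   ⇒   f'(x) = 3·x^2
  g(x) = asin(x)   ⇒   g'(x) = 1/sqrt(1 - x^2)
  lim(x→0) f'(x)/g'(x) = lim(x→0) (3·x^2)/(1/sqrt(1 - x^2))
  = 0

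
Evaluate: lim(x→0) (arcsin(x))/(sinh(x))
This is a 0/0 indeterminate form.

Apply L'Hôpital's rule: differentiate numerator and denominator separately.
  f(x) = asin(x)   ⇒   f'(x) = 1/sqrt(1 - x^2)
  g(x) = sinh(x)   ⇒   g'(x) = cosh(x)
  lim(x→0) f'(x)/g'(x) = lim(x→0) (1/sqrt(1 - x^2))/(cosh(x))
  = 1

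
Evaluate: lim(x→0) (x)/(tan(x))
This is a 0/0 indeterminate form.

Apply L'Hôpital's rule: differentiate numerator and denominator separately.
  f(x) = x   ⇒   f'(x) = 1
  g(x) = tan(x)   ⇒   g'(x) = tan(x)^2 + 1
  lim(x→0) f'(x)/g'(x) = lim(x→0) (1)/(tan(x)^2 + 1)
  = 1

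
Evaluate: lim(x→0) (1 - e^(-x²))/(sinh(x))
This is a 0/0 indeterminate form.

Apply L'Hôpital's rule: differentiate numerator and denominator separately.
  f(x) = 1 - e^(-x^2)   ⇒   f'(x) = 2·x·e^(-x^2)
  g(x) = sinh(x)   ⇒   g'(x) = cosh(x)
  lim(x→0) f'(x)/g'(x) = lim(x→0) (2·x·e^(-x^2))/(cosh(x))
  = 0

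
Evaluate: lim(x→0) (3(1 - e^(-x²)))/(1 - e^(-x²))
This is a 0/0 indeterminate form.

Apply L'Hôpital's rule: differentiate numerator and denominator separately.
  f(x) = 3 - 3·e^(-x^2)   ⇒   f'(x) = 6·x·e^(-x^2)
  g(x) = 1 - e^(-x^2)   ⇒   g'(x) = 2·x·e^(-x^2)
  lim(x→0) f'(x)/g'(x) = lim(x→0) (6·x·e^(-x^2))/(2·x·e^(-x^2))
  = 3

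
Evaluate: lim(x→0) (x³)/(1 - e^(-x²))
This is a 0/0 indeterminate form.

Apply L'Hôpital's rule: differentiate numerator and denominator separately.
  f(x) = x^3   ⇒   f'(x) = 3·x^2
  g(x) = 1 - e^(-x^2)   ⇒   g'(x) = 2·x·e^(-x^2)
  lim(x→0) f'(x)/g'(x) = lim(x→0) (3·x^2)/(2·x·e^(-x^2))
  = 0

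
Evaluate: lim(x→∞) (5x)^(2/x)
This is an exponential indeterminate form.

For exponential indeterminate forms, take the natural log:
  Let L = lim(x→∞) (5x)^(2/x)
  Then ln(L) = lim(x→∞) [exponent × ln(base)]
  Evaluate using L'Hôpital or standard limits, then exponentiate.
  L = 1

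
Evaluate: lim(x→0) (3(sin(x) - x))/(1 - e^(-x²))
This is a 0/0 indeterminate form.

Apply L'Hôpital's rule: differentiate numerator and denominator separately.
  f(x) = -3·x + 3·sin(x)   ⇒   f'(x) = 3·cos(x) - 3
  g(x) = 1 - e^(-x^2)   ⇒   g'(x) = 2·x·e^(-x^2)
  lim(x→0) f'(x)/g'(x) = lim(x→0) (3·cos(x) - 3)/(2·x·e^(-x^2))
  = 0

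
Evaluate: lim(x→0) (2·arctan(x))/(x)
This is a 0/0 indeterminate form.

Apply L'Hôpital's rule: differentiate numerator and denominator separately.
  f(x) = 2·atan(x)   ⇒   f'(x) = 2/(x^2 + 1)
  g(x) = x   ⇒   g'(x) = 1
  lim(x→0) f'(x)/g'(x) = lim(x→0) (2/(x^2 + 1))/(1)
  = 2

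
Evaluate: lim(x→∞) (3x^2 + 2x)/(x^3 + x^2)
This is an ∞/∞ indeterminate form.

Apply L'Hôpital's rule: differentiate numerator and denominator separately.
  f(x) = 3·x^2 + 2·x   ⇒   f'(x) = 6·x + 2
  g(x) = x^3 + x^2   ⇒   g'(x) = 3·x^2 + 2·x
  lim(x→∞) f'(x)/g'(x) = lim(x→∞) (6·x + 2)/(3·x^2 + 2·x)
  = 0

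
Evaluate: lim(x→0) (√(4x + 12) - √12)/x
This is a standard limit.

Factor or rationalize the expression:
  lim(x→0) (√(4x + 12) - √12)/x = sqrt(3)/3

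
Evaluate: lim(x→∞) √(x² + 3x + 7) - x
This is an ∞-∞ indeterminate form.

Combine fractions or rationalize to convert ∞-∞ to 0/0 form:
  lim(x→∞) √(x² + 3x + 7) - x = 3/2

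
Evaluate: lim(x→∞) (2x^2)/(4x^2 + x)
This is an ∞/∞ indeterminate form.

Apply L'Hôpital's rule: differentiate numerator and denominator separately.
  f(x) = 2·x^2   ⇒   f'(x) = 4·x
  g(x) = 4·x^2 + x   ⇒   g'(x) = 8·x + 1
  lim(x→∞) f'(x)/g'(x) = lim(x→∞) (4·x)/(8·x + 1)
  = 1/2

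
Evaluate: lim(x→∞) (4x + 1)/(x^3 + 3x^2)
This is an ∞/∞ indeterminate form.

Apply L'Hôpital's rule: differentiate numerator and denominator separately.
  f(x) = 4·x + 1   ⇒   f'(x) = 4
  g(x) = x^3 + 3·x^2   ⇒   g'(x) = 3·x^2 + 6·x
  lim(x→∞) f'(x)/g'(x) = lim(x→∞) (4)/(3·x^2 + 6·x)
  = 0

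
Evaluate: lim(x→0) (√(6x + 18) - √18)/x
This is a standard limit.

Factor or rationalize the expression:
  lim(x→0) (√(6x + 18) - √18)/x = sqrt(2)/2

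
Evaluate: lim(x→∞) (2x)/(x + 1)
This is an ∞/∞ indeterminate form.

Apply L'Hôpital's rule: differentiate numerator and denominator separately.
  f(x) = 2·x   ⇒   f'(x) = 2
  g(x) = x + 1   ⇒   g'(x) = 1
  lim(x→∞) f'(x)/g'(x) = lim(x→∞) (2)/(1)
  = 2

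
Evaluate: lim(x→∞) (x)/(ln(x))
This is an ∞/∞ indeterminate form.

Apply L'Hôpital's rule: differentiate numerator and denominator separately.
  f(x) = x   ⇒   f'(x) = 1
  g(x) = ln(x)   ⇒   g'(x) = 1/x
  lim(x→∞) f'(x)/g'(x) = lim(x→∞) (1)/(1/x)
  = ∞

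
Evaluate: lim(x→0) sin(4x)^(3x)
This is an exponential indeterminate form.

For exponential indeterminate forms, take the natural log:
  Let L = lim(x→0) sin(4x)^(3x)
  Then ln(L) = lim(x→0) [exponent × ln(base)]
  Evaluate using L'Hôpital or standard limits, then exponentiate.
  L = 1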